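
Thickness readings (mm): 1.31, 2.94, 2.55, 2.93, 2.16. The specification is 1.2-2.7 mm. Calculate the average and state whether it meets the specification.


Sum = 11.89
Average = 11.89 / 5 = 2.38 mm
Specification range: 1.2 to 2.7 mm
Within spec: Yes


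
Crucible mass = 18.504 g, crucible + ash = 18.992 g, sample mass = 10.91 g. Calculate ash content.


Ash mass = 0.488 g
Ash content = 4.47%

Ash mass = 18.992 - 18.504 = 0.488 g
Ash% = 0.488 / 10.91 x 100 = 4.47%


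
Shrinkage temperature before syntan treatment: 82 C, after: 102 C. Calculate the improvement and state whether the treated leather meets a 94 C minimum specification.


Improvement = 20 C
Meets 94 C spec: Yes

Improvement = 102 - 82 = 20 C
Spec check: 102 C >= 94 C? Yes


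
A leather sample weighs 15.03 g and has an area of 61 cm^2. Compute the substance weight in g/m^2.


2463.9 g/m^2

Substance weight = mass / area x 10000
SW = 15.03 / 61 x 10000
SW = 2463.9 g/m^2


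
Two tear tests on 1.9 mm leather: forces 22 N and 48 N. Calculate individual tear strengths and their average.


Tear 1 = 11.6 N/mm
Tear 2 = 25.3 N/mm
Average = 18.5 N/mm

Tear 1 = 22 / 1.9 = 11.6 N/mm
Tear 2 = 48 / 1.9 = 25.3 N/mm
Average = (11.6 + 25.3) / 2 = 18.5 N/mm


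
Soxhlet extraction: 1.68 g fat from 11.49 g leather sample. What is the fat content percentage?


Fat content = 1.68 / 11.49 x 100
Fat = 14.6%


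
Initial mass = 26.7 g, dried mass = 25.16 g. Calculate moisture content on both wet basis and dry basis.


Moisture lost = 26.7 - 25.16 = 1.54 g
Wet basis MC = 1.54 / 26.7 x 100 = 5.8%
Dry basis MC = 1.54 / 25.16 x 100 = 6.1%


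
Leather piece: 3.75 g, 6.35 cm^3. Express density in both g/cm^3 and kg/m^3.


Density = 3.75 / 6.35 = 0.591 g/cm^3
Convert: 0.591 x 1000 = 591 kg/m^3


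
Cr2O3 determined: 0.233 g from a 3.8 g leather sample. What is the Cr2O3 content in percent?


Cr2O3% = 0.233 / 3.8 x 100
Cr2O3% = 6.13%


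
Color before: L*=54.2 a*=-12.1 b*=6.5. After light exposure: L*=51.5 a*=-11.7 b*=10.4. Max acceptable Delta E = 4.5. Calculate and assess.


Delta E = 4.76
Passes: No

dL = -2.7, da = 0.4, db = 3.9
dE = sqrt((-2.7)^2 + (0.4)^2 + (3.9)^2) = 4.76
Max = 4.5
Passes: No


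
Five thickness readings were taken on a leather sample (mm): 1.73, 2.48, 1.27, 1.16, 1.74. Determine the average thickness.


1.68 mm


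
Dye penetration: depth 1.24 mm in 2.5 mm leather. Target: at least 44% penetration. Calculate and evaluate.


Penetration = 1.24 / 2.5 x 100 = 49.6%
Target: 44%
Meets target: Yes


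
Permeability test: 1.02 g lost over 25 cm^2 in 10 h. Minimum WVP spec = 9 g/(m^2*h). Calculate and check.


WVP = 40.80 g/(m^2*h)
Meets specification: Yes

WVP = 1.02 / (25 x 10) x 10000 = 40.80 g/(m^2*h)
Minimum: 9 g/(m^2*h)
Meets spec: Yes


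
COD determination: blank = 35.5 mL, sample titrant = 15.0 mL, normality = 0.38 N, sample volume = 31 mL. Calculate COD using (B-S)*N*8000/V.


2010.3 mg/L


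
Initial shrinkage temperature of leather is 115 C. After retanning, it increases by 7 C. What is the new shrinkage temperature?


New Ts = 115 + 7 = 122 C


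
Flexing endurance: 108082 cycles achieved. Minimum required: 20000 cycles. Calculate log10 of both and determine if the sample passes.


log10(108082) = 5.03
log10(20000) = 4.30
Passes: Yes


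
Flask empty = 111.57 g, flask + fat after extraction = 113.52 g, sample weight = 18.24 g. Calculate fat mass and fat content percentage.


Fat mass = 1.95 g
Fat content = 10.7%

Fat mass = 113.52 - 111.57 = 1.95 g
Fat% = 1.95 / 18.24 x 100 = 10.7%


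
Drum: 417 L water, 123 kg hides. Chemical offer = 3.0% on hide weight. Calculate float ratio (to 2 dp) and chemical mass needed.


Float ratio = 417 / 123 = 3.39
Chemical = 123 x 3.0 / 100 = 3.69 kg


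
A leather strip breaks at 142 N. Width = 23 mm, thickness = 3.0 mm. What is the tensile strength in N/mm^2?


2.06 N/mm^2


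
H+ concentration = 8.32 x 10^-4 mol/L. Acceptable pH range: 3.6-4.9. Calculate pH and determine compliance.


pH = 3.08
Compliant: No


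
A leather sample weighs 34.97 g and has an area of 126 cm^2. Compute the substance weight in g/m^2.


2775.4 g/m^2


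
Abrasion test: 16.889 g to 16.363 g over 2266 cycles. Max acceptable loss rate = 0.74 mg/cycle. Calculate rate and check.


Rate = 0.232 mg/cycle
Passes: Yes

Loss = 16.889 - 16.363 = 0.526 g
Rate = 0.526 g / 2266 cycles x 1000 = 0.232 mg/cycle
Max = 0.74 mg/cycle
Passes: Yes


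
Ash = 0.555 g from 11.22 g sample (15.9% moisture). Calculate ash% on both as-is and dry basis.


As-is ash = 4.95%
Dry-basis ash = 5.88%

As-is ash% = 0.555 / 11.22 x 100 = 4.95%
Dry mass = 11.22 x (100 - 15.9) / 100 = 9.43602 g
Dry-basis ash% = 0.555 / 9.43602 x 100 = 5.88%


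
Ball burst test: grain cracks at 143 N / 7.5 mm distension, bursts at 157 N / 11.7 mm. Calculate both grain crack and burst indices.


Crack index = 143 / 7.5 = 19.1 N/mm
Burst index = 157 / 11.7 = 13.4 N/mm


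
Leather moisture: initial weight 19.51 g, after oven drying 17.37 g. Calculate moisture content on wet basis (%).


Moisture = 19.51 - 17.37 = 2.14 g
MC = 2.14 / 19.51 x 100 = 11.0%


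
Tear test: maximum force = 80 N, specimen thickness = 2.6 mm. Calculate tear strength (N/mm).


30.8 N/mm

Tear strength = force / thickness
Tear = 80 / 2.6 = 30.8 N/mm


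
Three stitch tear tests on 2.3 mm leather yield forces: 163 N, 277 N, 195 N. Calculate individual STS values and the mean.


STS1 = 163 / 2.3 = 70.9 N/mm
STS2 = 277 / 2.3 = 120.4 N/mm
STS3 = 195 / 2.3 = 84.8 N/mm
Mean = (70.9 + 120.4 + 84.8) / 3 = 92.0 N/mm


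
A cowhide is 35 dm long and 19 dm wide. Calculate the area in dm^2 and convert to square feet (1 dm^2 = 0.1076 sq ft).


Area = 35 x 19 = 665 dm^2
Conversion: 665 x 0.1076 = 71.55 sq ft


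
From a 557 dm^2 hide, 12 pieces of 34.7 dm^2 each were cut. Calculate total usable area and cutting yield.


Total usable = 12 x 34.7 = 416.4 dm^2
Yield = 416.4 / 557 x 100 = 74.8%


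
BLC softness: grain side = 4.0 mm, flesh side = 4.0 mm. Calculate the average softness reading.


Average = (4.0 + 4.0) / 2
Average = 4.00 mm


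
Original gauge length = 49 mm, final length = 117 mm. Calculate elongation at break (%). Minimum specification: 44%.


Extension = 117 - 49 = 68 mm
Elongation = 68 / 49 x 100 = 138.8%
Minimum required: 44%
Meets specification: Yes


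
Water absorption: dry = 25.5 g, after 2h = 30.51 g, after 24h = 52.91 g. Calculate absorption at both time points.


2h absorption = 19.6%
24h absorption = 107.5%


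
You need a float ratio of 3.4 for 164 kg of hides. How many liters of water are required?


Water = hide weight x target ratio
Water = 164 x 3.4 = 557.6 L


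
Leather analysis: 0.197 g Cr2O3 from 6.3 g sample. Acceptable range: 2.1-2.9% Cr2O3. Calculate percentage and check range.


Cr2O3% = 0.197 / 6.3 x 100 = 3.13%
Acceptable range: 2.1 to 2.9%
Within range: No


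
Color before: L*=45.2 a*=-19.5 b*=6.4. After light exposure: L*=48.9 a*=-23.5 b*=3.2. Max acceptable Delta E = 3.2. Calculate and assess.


dL = 3.7, da = -4.0, db = -3.2
dE = sqrt((3.7)^2 + (-4.0)^2 + (-3.2)^2) = 6.32
Max = 3.2
Passes: No


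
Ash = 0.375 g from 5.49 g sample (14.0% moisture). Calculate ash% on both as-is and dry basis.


As-is ash = 6.83%
Dry-basis ash = 7.94%


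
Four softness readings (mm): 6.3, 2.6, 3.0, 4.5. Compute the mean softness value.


Sum = 6.3 + 2.6 + 3.0 + 4.5
Mean = 16.4 / 4 = 4.10 mm


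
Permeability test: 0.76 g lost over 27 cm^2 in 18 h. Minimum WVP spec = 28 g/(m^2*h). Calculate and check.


WVP = 0.76 / (27 x 18) x 10000 = 15.64 g/(m^2*h)
Minimum: 28 g/(m^2*h)
Meets spec: No


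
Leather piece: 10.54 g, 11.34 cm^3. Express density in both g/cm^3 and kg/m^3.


0.929 g/cm^3
929 kg/m^3

Density = 10.54 / 11.34 = 0.929 g/cm^3
Convert: 0.929 x 1000 = 929 kg/m^3


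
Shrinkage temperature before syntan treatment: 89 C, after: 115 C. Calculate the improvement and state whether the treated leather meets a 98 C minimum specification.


Improvement = 26 C
Meets 98 C spec: Yes


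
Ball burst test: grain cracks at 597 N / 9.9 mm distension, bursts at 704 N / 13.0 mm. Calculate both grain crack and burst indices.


Crack index = 60.3 N/mm
Burst index = 54.2 N/mm


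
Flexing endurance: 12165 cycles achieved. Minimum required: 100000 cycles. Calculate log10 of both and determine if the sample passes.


log10(12165) = 4.09
log10(100000) = 5.00
Passes: No


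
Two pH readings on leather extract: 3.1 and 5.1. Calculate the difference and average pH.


Difference = |3.1 - 5.1| = 2.0
Average = (3.1 + 5.1) / 2 = 4.10


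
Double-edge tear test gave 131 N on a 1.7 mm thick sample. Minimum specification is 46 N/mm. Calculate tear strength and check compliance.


Tear strength = 77.1 N/mm
Compliant: Yes

Tear strength = 131 / 1.7 = 77.1 N/mm
Required minimum = 46 N/mm
Compliant: Yes


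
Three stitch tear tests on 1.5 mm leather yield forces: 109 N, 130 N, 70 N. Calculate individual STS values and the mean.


STS1 = 72.7 N/mm
STS2 = 86.7 N/mm
STS3 = 46.7 N/mm
Mean = 68.7 N/mm

STS1 = 109 / 1.5 = 72.7 N/mm
STS2 = 130 / 1.5 = 86.7 N/mm
STS3 = 70 / 1.5 = 46.7 N/mm
Mean = (72.7 + 86.7 + 46.7) / 3 = 68.7 N/mm


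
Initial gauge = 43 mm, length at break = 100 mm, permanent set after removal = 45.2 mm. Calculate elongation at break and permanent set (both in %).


Elongation at break = 132.6%
Permanent set = 5.1%


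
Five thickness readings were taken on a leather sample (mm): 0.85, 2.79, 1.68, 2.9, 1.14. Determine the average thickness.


1.87 mm

Sum = 0.85 + 2.79 + 1.68 + 2.9 + 1.14 = 9.36
Average = 9.36 / 5 = 1.87 mm


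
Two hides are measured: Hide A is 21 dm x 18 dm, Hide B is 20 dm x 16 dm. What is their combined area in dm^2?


Hide A area = 21 x 18 = 378 dm^2
Hide B area = 20 x 16 = 320 dm^2
Total = 378 + 320 = 698 dm^2


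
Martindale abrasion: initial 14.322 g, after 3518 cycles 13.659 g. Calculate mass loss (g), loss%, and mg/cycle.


Mass loss = 0.663 g
Loss = 4.63%
Rate = 0.188 mg/cycle


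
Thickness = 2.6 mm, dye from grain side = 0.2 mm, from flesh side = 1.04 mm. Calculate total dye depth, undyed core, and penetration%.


Total dyed = 0.2 + 1.04 = 1.24 mm
Undyed core = 2.6 - 1.24 = 1.36 mm
Penetration = 1.24 / 2.6 x 100 = 47.7%


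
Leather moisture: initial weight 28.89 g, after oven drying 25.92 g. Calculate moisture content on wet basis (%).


10.3%


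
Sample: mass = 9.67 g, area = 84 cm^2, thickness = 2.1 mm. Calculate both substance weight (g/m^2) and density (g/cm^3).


SW = 9.67 / 84 x 10000 = 1151.2 g/m^2
Volume = 84 x 2.1 / 10 = 17.64 cm^3
Density = 9.67 / 17.64 = 0.548 g/cm^3


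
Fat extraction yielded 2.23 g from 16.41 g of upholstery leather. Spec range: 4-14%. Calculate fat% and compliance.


Fat% = 2.23 / 16.41 x 100 = 13.6%
Spec range: 4-14%
Compliant: Yes


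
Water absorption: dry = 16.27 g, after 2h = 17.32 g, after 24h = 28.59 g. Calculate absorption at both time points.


WA (2h) = (17.32 - 16.27) / 16.27 x 100 = 6.5%
WA (24h) = (28.59 - 16.27) / 16.27 x 100 = 75.7%


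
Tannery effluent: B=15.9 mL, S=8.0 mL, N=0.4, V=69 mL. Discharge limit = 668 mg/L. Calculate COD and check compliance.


COD = 366.4 mg/L
Compliant: Yes

COD = (15.9 - 8.0) x 0.4 x 8000 / 69 = 366.4 mg/L
Limit: 668 mg/L
Compliant: Yes


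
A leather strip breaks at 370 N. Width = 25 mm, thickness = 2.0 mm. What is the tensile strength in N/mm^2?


7.40 N/mm^2


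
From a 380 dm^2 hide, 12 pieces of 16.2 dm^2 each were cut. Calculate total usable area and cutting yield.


Usable area = 194.4 dm^2
Yield = 51.2%

Total usable = 12 x 16.2 = 194.4 dm^2
Yield = 194.4 / 380 x 100 = 51.2%


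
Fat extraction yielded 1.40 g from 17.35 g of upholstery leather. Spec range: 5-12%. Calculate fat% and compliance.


Fat content = 8.1%
Compliant: Yes

Fat% = 1.40 / 17.35 x 100 = 8.1%
Spec range: 5-12%
Compliant: Yes


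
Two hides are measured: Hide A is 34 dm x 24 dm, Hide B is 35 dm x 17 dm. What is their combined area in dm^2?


Hide A area = 34 x 24 = 816 dm^2
Hide B area = 35 x 17 = 595 dm^2
Total = 816 + 595 = 1411 dm^2


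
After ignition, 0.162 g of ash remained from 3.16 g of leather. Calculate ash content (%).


Ash% = 0.162 / 3.16 x 100
Ash% = 5.13%


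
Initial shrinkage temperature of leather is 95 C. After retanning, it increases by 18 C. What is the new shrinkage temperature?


113 C

New Ts = 95 + 18 = 113 C


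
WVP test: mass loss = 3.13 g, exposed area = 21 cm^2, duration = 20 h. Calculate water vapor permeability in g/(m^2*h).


74.52 g/(m^2*h)

WVP = mass_loss / (area x time) x 10000
WVP = 3.13 / (21 x 20) x 10000
WVP = 3.13 / 420 x 10000 = 74.52 g/(m^2*h)


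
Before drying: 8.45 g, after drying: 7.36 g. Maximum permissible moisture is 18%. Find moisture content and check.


MC = (8.45 - 7.36) / 8.45 x 100 = 12.9%
Maximum: 18%
Acceptable: Yes


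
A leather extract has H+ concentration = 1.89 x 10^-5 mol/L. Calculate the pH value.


pH = 4.72


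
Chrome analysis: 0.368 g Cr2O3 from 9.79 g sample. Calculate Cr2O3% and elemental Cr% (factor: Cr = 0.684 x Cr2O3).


Cr2O3 = 3.76%
Cr = 2.57%


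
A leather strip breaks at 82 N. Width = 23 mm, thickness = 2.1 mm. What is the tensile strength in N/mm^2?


Cross-sectional area = 23 x 2.1 = 48.3 mm^2
Tensile strength = 82 / 48.3 = 1.70 N/mm^2


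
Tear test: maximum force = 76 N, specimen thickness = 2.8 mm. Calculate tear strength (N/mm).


Tear strength = force / thickness
Tear = 76 / 2.8 = 27.1 N/mm


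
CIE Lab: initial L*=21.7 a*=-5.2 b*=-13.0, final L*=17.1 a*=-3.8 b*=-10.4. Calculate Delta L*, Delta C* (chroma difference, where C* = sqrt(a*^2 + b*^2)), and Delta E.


Delta L* = 17.1 - 21.7 = -4.6
C1* = sqrt((-5.2)^2 + (-13.0)^2) = 14.001
C2* = sqrt((-3.8)^2 + (-10.4)^2) = 11.072
Delta C* = 11.072 - 14.001 = -2.93
Delta E = sqrt((-4.6)^2 + (1.4)^2 + (2.6)^2) = 5.47


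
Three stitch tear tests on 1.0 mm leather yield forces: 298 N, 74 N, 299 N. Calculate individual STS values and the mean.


STS1 = 298 / 1.0 = 298.0 N/mm
STS2 = 74 / 1.0 = 74.0 N/mm
STS3 = 299 / 1.0 = 299.0 N/mm
Mean = (298.0 + 74.0 + 299.0) / 3 = 223.7 N/mm


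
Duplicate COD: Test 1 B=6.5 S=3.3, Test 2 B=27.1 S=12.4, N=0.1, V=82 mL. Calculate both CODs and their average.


COD1 = (6.5 - 3.3) x 0.1 x 8000 / 82 = 31.2 mg/L
COD2 = (27.1 - 12.4) x 0.1 x 8000 / 82 = 143.4 mg/L
Average = (31.2 + 143.4) / 2 = 87.3 mg/L


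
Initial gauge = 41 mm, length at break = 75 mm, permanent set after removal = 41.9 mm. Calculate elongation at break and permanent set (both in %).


Elongation at break = (75 - 41) / 41 x 100 = 82.9%
Permanent set = (41.9 - 41) / 41 x 100 = 2.2%


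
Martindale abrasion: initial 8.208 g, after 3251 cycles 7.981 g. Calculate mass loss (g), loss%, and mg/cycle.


Mass loss = 0.227 g
Loss = 2.77%
Rate = 0.070 mg/cycle


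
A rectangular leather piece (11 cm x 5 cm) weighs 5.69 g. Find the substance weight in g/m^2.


Area = 11 x 5 = 55 cm^2
SW = 5.69 / 55 x 10000 = 1034.5 g/m^2


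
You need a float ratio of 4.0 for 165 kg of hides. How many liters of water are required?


Water = hide weight x target ratio
Water = 165 x 4.0 = 660.0 L


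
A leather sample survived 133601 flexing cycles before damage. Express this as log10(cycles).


log10(133601) = 5.13


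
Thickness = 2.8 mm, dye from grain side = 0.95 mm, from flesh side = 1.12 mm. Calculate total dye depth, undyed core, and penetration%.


Total dyed = 2.07 mm
Undyed core = 0.73 mm
Penetration = 73.9%


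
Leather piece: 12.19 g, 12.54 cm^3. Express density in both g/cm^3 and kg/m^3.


0.972 g/cm^3
972 kg/m^3


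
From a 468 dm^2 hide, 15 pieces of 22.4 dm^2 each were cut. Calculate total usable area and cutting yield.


Total usable = 15 x 22.4 = 336.0 dm^2
Yield = 336.0 / 468 x 100 = 71.8%


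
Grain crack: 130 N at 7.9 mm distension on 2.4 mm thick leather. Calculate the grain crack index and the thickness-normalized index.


Crack index = 130 / 7.9 = 16.5 N/mm
Normalized = 16.5 / 2.4 = 6.9 N/mm per mm


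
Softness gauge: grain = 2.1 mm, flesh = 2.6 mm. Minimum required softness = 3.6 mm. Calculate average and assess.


Average = (2.1 + 2.6) / 2 = 2.35 mm
Minimum = 3.6 mm
Meets requirement: No


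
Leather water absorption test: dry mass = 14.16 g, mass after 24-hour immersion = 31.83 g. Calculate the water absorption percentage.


124.8%


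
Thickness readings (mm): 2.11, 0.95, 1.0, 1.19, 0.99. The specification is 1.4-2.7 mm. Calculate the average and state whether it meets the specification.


Average = 1.25 mm
Within specification: No

Sum = 6.24
Average = 6.24 / 5 = 1.25 mm
Specification range: 1.4 to 2.7 mm
Within spec: No


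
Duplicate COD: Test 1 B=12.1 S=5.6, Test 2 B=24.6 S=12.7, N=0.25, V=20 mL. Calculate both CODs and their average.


COD1 = 650.0 mg/L
COD2 = 1190.0 mg/L
Average = 920.0 mg/L


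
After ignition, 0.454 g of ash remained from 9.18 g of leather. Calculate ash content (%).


4.95%

Ash% = 0.454 / 9.18 x 100
Ash% = 4.95%


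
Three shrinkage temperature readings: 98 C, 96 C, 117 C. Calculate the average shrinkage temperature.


103.7 C


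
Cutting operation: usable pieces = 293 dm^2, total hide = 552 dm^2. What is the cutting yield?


53.1%

Yield = usable / total x 100
Yield = 293 / 552 x 100 = 53.1%


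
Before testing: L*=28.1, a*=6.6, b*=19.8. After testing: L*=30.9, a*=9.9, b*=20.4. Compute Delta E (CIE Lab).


dL = 30.9 - 28.1 = 2.8
da = 9.9 - 6.6 = 3.3
db = 20.4 - 19.8 = 0.6
dE = sqrt((2.8)^2 + (3.3)^2 + (0.6)^2) = 4.37


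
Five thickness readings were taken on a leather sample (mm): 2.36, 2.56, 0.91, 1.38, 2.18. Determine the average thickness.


Sum = 2.36 + 2.56 + 0.91 + 1.38 + 2.18 = 9.39
Average = 9.39 / 5 = 1.88 mm


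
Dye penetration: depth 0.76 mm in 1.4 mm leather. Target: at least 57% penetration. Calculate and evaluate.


Penetration = 0.76 / 1.4 x 100 = 54.3%
Target: 57%
Meets target: No


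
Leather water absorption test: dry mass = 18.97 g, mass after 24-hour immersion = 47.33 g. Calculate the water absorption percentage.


Water absorbed = 47.33 - 18.97 = 28.36 g
WA% = 28.36 / 18.97 x 100 = 149.5%


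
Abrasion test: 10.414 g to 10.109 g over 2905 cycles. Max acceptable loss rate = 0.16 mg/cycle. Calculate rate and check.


Rate = 0.105 mg/cycle
Passes: Yes

Loss = 10.414 - 10.109 = 0.305 g
Rate = 0.305 g / 2905 cycles x 1000 = 0.105 mg/cycle
Max = 0.16 mg/cycle
Passes: Yes


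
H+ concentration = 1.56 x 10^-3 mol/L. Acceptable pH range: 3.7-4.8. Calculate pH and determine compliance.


pH = -log10(1.56 x 10^-3) = 2.81
Range: 3.7 to 4.8
Compliant: No


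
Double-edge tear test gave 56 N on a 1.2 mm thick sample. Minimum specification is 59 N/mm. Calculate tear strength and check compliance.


Tear strength = 46.7 N/mm
Compliant: No

Tear strength = 56 / 1.2 = 46.7 N/mm
Required minimum = 59 N/mm
Compliant: No


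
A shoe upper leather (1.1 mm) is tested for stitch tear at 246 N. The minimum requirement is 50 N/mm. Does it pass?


STS = 223.6 N/mm
Passes: Yes


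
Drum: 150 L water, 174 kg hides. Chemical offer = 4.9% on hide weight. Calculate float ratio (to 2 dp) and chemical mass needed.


Float ratio = 0.86
Chemical needed = 8.526 kg

Float ratio = 150 / 174 = 0.86
Chemical = 174 x 4.9 / 100 = 8.526 kg


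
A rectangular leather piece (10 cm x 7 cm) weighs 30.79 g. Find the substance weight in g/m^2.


4398.6 g/m^2


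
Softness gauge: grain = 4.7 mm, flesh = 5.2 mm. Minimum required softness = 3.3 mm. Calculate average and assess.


Average softness = 4.95 mm
Meets requirement: Yes


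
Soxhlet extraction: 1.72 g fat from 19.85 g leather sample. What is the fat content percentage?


8.7%


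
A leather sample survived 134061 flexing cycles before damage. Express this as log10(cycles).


log10(134061) = 5.13


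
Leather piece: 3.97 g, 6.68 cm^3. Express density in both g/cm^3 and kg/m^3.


Density = 3.97 / 6.68 = 0.594 g/cm^3
Convert: 0.594 x 1000 = 594 kg/m^3


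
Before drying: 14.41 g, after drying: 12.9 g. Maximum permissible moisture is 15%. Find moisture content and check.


Moisture content = 10.5%
Acceptable: Yes


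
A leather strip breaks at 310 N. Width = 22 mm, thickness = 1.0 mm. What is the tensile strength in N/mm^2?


Cross-sectional area = 22 x 1.0 = 22.0 mm^2
Tensile strength = 310 / 22.0 = 14.09 N/mm^2


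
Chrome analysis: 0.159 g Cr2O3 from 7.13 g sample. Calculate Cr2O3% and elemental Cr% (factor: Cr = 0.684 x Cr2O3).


Cr2O3 = 2.23%
Cr = 1.53%

Cr2O3% = 0.159 / 7.13 x 100 = 2.23%
Cr% = 2.23 x 0.684 = 1.53%


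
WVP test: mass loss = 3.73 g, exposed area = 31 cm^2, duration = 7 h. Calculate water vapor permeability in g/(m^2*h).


WVP = mass_loss / (area x time) x 10000
WVP = 3.73 / (31 x 7) x 10000
WVP = 3.73 / 217 x 10000 = 171.89 g/(m^2*h)


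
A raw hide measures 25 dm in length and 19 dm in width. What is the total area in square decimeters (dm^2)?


Area = length x width
Area = 25 x 19 = 475 dm^2


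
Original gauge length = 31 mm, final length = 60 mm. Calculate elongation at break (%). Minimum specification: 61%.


Elongation = 93.5%
Meets spec: Yes

Extension = 60 - 31 = 29 mm
Elongation = 29 / 31 x 100 = 93.5%
Minimum required: 61%
Meets specification: Yes


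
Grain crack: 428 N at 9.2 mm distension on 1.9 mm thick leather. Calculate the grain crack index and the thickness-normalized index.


Crack index = 428 / 9.2 = 46.5 N/mm
Normalized = 46.5 / 1.9 = 24.5 N/mm per mm


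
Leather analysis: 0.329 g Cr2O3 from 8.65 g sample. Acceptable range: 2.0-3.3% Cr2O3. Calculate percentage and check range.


Cr2O3 = 3.80%
Within range: No

Cr2O3% = 0.329 / 8.65 x 100 = 3.80%
Acceptable range: 2.0 to 3.3%
Within range: No


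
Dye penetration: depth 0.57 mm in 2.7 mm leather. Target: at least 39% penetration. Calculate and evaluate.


Penetration = 21.1%
Meets target: No

Penetration = 0.57 / 2.7 x 100 = 21.1%
Target: 39%
Meets target: No


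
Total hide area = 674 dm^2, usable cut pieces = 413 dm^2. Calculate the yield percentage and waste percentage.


Yield = 413 / 674 x 100 = 61.3%
Waste = 674 - 413 = 261 dm^2
Waste% = 100 - 61.3 = 38.7%


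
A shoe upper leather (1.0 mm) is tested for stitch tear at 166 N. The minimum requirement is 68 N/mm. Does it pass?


STS = 166 / 1.0 = 166.0 N/mm
Minimum required: 68 N/mm
Passes: Yes


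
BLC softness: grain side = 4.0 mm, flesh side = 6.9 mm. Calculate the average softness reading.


Average = (4.0 + 6.9) / 2
Average = 5.45 mm


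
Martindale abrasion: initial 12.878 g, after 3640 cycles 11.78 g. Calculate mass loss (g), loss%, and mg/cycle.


Mass loss = 1.098 g
Loss = 8.53%
Rate = 0.302 mg/cycle


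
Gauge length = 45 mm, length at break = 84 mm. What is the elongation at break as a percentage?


86.7%


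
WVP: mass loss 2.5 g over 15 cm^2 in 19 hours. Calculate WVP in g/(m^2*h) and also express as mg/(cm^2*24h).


WVP = 87.72 g/(m^2*h)
Daily rate = 210.53 mg/(cm^2*24h)


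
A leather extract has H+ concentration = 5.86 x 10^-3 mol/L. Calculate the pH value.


pH = -log10[H+]
pH = -log10(5.86 x 10^-3) = 2.23


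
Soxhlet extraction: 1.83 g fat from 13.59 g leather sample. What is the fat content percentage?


Fat content = 1.83 / 13.59 x 100
Fat = 13.5%


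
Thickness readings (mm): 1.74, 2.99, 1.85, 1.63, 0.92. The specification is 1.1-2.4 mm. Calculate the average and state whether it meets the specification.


Average = 1.83 mm
Within specification: Yes

Sum = 9.13
Average = 9.13 / 5 = 1.83 mm
Specification range: 1.1 to 2.4 mm
Within spec: Yes


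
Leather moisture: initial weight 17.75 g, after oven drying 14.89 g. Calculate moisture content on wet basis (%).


Moisture = 17.75 - 14.89 = 2.86 g
MC = 2.86 / 17.75 x 100 = 16.1%


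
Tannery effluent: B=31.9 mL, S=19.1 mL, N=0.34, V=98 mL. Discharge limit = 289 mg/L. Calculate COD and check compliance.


COD = 355.3 mg/L
Compliant: No

COD = (31.9 - 19.1) x 0.34 x 8000 / 98 = 355.3 mg/L
Limit: 289 mg/L
Compliant: No


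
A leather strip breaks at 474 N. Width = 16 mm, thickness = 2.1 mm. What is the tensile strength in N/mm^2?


Cross-sectional area = 16 x 2.1 = 33.6 mm^2
Tensile strength = 474 / 33.6 = 14.11 N/mm^2


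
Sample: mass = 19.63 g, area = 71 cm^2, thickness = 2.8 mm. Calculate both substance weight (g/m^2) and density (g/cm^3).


Substance weight = 2764.8 g/m^2
Density = 0.987 g/cm^3


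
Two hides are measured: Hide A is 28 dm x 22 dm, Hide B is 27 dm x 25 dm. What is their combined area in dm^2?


Hide A area = 28 x 22 = 616 dm^2
Hide B area = 27 x 25 = 675 dm^2
Total = 616 + 675 = 1291 dm^2


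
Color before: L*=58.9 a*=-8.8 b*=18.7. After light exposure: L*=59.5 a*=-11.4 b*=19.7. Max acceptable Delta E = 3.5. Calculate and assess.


Delta E = 2.85
Passes: Yes

dL = 0.6, da = -2.6, db = 1.0
dE = sqrt((0.6)^2 + (-2.6)^2 + (1.0)^2) = 2.85
Max = 3.5
Passes: Yes


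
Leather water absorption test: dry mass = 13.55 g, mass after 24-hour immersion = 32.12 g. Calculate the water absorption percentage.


Water absorbed = 32.12 - 13.55 = 18.57 g
WA% = 18.57 / 13.55 x 100 = 137.0%


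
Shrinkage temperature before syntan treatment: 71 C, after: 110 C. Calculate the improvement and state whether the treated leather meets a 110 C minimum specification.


Improvement = 39 C
Meets 110 C spec: Yes

Improvement = 110 - 71 = 39 C
Spec check: 110 C >= 110 C? Yes


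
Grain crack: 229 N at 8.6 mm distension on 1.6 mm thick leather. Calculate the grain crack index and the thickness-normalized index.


Crack index = 26.6 N/mm
Normalized index = 16.6 N/mm per mm

Crack index = 229 / 8.6 = 26.6 N/mm
Normalized = 26.6 / 1.6 = 16.6 N/mm per mm


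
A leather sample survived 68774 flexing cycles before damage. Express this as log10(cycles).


log10(68774) = 4.84


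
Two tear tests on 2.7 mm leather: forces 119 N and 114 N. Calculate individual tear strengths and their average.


Tear 1 = 119 / 2.7 = 44.1 N/mm
Tear 2 = 114 / 2.7 = 42.2 N/mm
Average = (44.1 + 42.2) / 2 = 43.2 N/mm


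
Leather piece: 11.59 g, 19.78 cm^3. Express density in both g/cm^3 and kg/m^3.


0.586 g/cm^3
586 kg/m^3


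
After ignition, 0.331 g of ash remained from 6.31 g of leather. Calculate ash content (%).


Ash% = 0.331 / 6.31 x 100
Ash% = 5.25%


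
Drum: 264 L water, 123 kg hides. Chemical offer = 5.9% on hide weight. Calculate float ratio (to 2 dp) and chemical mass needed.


Float ratio = 2.15
Chemical needed = 7.257 kg

Float ratio = 264 / 123 = 2.15
Chemical = 123 x 5.9 / 100 = 7.257 kg


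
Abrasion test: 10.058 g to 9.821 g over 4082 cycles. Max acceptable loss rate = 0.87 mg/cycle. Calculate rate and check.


Rate = 0.058 mg/cycle
Passes: Yes

Loss = 10.058 - 9.821 = 0.237 g
Rate = 0.237 g / 4082 cycles x 1000 = 0.058 mg/cycle
Max = 0.87 mg/cycle
Passes: Yes


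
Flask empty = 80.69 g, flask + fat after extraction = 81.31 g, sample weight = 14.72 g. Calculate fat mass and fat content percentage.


Fat mass = 81.31 - 80.69 = 0.62 g
Fat% = 0.62 / 14.72 x 100 = 4.2%


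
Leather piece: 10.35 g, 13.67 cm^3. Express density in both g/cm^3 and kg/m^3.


0.757 g/cm^3
757 kg/m^3


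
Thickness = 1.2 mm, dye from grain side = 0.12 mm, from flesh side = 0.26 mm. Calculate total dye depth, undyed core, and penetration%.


Total dyed = 0.38 mm
Undyed core = 0.82 mm
Penetration = 31.7%


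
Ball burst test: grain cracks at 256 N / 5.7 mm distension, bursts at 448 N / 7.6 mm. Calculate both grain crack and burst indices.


Crack index = 44.9 N/mm
Burst index = 58.9 N/mm

Crack index = 256 / 5.7 = 44.9 N/mm
Burst index = 448 / 7.6 = 58.9 N/mm


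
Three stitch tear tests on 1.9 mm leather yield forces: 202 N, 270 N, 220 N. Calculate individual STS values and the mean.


STS1 = 202 / 1.9 = 106.3 N/mm
STS2 = 270 / 1.9 = 142.1 N/mm
STS3 = 220 / 1.9 = 115.8 N/mm
Mean = (106.3 + 142.1 + 115.8) / 3 = 121.4 N/mm


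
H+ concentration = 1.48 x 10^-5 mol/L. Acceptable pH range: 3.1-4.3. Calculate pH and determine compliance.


pH = 4.83
Compliant: No


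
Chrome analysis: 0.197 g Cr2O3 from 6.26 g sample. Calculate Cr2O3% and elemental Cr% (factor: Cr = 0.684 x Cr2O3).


Cr2O3% = 0.197 / 6.26 x 100 = 3.15%
Cr% = 3.15 x 0.684 = 2.15%


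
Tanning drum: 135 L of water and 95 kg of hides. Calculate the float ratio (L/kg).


Float ratio = water / hide weight
Ratio = 135 / 95 = 1.4


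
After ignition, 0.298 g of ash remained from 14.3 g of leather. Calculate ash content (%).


Ash% = 0.298 / 14.3 x 100
Ash% = 2.08%


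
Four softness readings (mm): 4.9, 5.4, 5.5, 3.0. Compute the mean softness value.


Sum = 4.9 + 5.4 + 5.5 + 3.0
Mean = 18.8 / 4 = 4.70 mm


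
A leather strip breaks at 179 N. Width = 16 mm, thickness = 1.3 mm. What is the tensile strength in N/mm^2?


Cross-sectional area = 16 x 1.3 = 20.8 mm^2
Tensile strength = 179 / 20.8 = 8.61 N/mm^2


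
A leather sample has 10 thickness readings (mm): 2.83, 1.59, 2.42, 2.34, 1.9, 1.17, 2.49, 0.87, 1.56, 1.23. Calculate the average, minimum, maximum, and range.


Average = 1.84 mm
Min = 0.87 mm
Max = 2.83 mm
Range = 1.96 mm

Sum = 18.40
Average = 18.40 / 10 = 1.84 mm
Minimum = 0.87 mm
Maximum = 2.83 mm
Range = 2.83 - 0.87 = 1.96 mm


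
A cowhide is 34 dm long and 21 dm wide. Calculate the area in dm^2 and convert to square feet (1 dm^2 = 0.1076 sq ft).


Area = 34 x 21 = 714 dm^2
Conversion: 714 x 0.1076 = 76.83 sq ft


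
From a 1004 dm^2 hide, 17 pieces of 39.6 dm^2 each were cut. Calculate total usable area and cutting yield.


Usable area = 673.2 dm^2
Yield = 67.1%


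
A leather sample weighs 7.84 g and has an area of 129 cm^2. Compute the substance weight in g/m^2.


Substance weight = mass / area x 10000
SW = 7.84 / 129 x 10000
SW = 607.8 g/m^2


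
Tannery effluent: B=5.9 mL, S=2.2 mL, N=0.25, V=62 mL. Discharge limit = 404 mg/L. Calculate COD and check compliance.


COD = (5.9 - 2.2) x 0.25 x 8000 / 62 = 119.4 mg/L
Limit: 404 mg/L
Compliant: Yes


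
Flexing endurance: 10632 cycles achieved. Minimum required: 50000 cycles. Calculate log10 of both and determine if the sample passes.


log10(10632) = 4.03
log10(50000) = 4.70
Passes: No


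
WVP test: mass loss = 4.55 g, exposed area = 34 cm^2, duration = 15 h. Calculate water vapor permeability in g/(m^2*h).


WVP = mass_loss / (area x time) x 10000
WVP = 4.55 / (34 x 15) x 10000
WVP = 4.55 / 510 x 10000 = 89.22 g/(m^2*h)


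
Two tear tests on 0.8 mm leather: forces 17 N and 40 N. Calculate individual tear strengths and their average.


Tear 1 = 17 / 0.8 = 21.3 N/mm
Tear 2 = 40 / 0.8 = 50.0 N/mm
Average = (21.3 + 50.0) / 2 = 35.7 N/mm


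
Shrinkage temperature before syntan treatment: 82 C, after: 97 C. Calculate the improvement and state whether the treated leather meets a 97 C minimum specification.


Improvement = 15 C
Meets 97 C spec: Yes

Improvement = 97 - 82 = 15 C
Spec check: 97 C >= 97 C? Yes


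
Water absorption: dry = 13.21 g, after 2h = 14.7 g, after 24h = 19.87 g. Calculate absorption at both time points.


WA (2h) = (14.7 - 13.21) / 13.21 x 100 = 11.3%
WA (24h) = (19.87 - 13.21) / 13.21 x 100 = 50.4%


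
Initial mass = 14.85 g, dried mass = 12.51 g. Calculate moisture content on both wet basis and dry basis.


Wet basis = 15.8%
Dry basis = 18.7%

Moisture lost = 14.85 - 12.51 = 2.34 g
Wet basis MC = 2.34 / 14.85 x 100 = 15.8%
Dry basis MC = 2.34 / 12.51 x 100 = 18.7%


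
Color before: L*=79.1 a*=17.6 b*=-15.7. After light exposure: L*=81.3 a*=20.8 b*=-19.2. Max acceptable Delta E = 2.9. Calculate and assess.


dL = 2.2, da = 3.2, db = -3.5
dE = sqrt((2.2)^2 + (3.2)^2 + (-3.5)^2) = 5.23
Max = 2.9
Passes: No


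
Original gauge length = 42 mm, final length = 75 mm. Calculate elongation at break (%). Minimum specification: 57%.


Elongation = 78.6%
Meets spec: Yes

Extension = 75 - 42 = 33 mm
Elongation = 33 / 42 x 100 = 78.6%
Minimum required: 57%
Meets specification: Yes


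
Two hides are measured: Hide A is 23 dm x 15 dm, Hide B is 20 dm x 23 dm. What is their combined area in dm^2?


Hide A area = 23 x 15 = 345 dm^2
Hide B area = 20 x 23 = 460 dm^2
Total = 345 + 460 = 805 dm^2


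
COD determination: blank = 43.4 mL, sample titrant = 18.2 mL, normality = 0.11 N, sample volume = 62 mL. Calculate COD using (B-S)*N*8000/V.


COD = (43.4 - 18.2) x 0.11 x 8000 / 62
COD = 25.2 x 0.11 x 8000 / 62
COD = 357.7 mg/L


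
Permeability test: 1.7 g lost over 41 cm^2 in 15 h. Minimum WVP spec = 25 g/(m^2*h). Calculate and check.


WVP = 27.64 g/(m^2*h)
Meets specification: Yes

WVP = 1.7 / (41 x 15) x 10000 = 27.64 g/(m^2*h)
Minimum: 25 g/(m^2*h)
Meets spec: Yes


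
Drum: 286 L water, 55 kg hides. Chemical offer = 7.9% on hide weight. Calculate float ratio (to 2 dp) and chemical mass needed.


Float ratio = 5.20
Chemical needed = 4.345 kg

Float ratio = 286 / 55 = 5.20
Chemical = 55 x 7.9 / 100 = 4.345 kg


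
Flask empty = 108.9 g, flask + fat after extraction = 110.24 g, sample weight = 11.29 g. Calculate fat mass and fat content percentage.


Fat mass = 110.24 - 108.9 = 1.34 g
Fat% = 1.34 / 11.29 x 100 = 11.9%


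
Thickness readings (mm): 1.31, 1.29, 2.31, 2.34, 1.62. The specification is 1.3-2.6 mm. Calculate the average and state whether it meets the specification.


Sum = 8.87
Average = 8.87 / 5 = 1.77 mm
Specification range: 1.3 to 2.6 mm
Within spec: Yes


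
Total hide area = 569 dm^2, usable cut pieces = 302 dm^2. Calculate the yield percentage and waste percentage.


Yield = 302 / 569 x 100 = 53.1%
Waste = 569 - 302 = 267 dm^2
Waste% = 100 - 53.1 = 46.9%


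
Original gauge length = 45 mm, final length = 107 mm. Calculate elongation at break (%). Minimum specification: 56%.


Extension = 107 - 45 = 62 mm
Elongation = 62 / 45 x 100 = 137.8%
Minimum required: 56%
Meets specification: Yes


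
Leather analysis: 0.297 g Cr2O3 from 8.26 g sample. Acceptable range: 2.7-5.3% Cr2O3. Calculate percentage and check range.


Cr2O3 = 3.60%
Within range: Yes


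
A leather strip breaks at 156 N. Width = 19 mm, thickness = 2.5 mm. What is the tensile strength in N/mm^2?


Cross-sectional area = 19 x 2.5 = 47.5 mm^2
Tensile strength = 156 / 47.5 = 3.28 N/mm^2


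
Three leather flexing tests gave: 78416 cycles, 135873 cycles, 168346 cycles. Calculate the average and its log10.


Average = 127545 cycles
log10 = 5.11

Average = (78416 + 135873 + 168346) / 3 = 127545 cycles
log10(127545) = 5.11


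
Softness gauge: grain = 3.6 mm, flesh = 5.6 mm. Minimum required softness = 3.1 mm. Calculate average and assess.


Average softness = 4.60 mm
Meets requirement: Yes


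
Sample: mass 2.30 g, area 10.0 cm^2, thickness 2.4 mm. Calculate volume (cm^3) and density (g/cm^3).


Volume = 2.400 cm^3
Density = 0.958 g/cm^3

Thickness in cm = 2.4 / 10 = 0.24 cm
Volume = 10.0 x 0.24 = 2.400 cm^3
Density = 2.30 / 2.400 = 0.958 g/cm^3


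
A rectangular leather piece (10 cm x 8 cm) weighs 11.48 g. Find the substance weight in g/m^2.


1435.0 g/m^2

Area = 10 x 8 = 80 cm^2
SW = 11.48 / 80 x 10000 = 1435.0 g/m^2


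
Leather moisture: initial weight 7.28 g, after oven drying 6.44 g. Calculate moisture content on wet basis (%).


11.5%


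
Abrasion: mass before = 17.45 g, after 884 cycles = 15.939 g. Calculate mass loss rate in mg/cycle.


1.709 mg/cycle

Mass loss = 17.45 - 15.939 = 1.511 g
Rate = 1.511 / 884 x 1000 = 1.709 mg/cycle


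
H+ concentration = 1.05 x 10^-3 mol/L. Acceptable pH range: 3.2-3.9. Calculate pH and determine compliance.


pH = 2.98
Compliant: No

pH = -log10(1.05 x 10^-3) = 2.98
Range: 3.2 to 3.9
Compliant: No


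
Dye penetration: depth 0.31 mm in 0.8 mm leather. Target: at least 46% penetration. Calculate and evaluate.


Penetration = 0.31 / 0.8 x 100 = 38.8%
Target: 46%
Meets target: No


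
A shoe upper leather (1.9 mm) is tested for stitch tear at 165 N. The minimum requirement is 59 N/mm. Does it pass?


STS = 86.8 N/mm
Passes: Yes

STS = 165 / 1.9 = 86.8 N/mm
Minimum required: 59 N/mm
Passes: Yes


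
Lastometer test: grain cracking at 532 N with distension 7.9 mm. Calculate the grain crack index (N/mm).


Grain crack index = force / distension
Index = 532 / 7.9 = 67.3 N/mm


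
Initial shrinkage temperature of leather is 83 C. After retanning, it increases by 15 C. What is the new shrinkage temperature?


New Ts = 83 + 15 = 98 C


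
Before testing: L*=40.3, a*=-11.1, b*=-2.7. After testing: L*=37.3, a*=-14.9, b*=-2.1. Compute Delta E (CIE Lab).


Delta E = 4.88

dL = 37.3 - 40.3 = -3.0
da = -14.9 - (-11.1) = -3.8
db = -2.1 - (-2.7) = 0.6
dE = sqrt((-3.0)^2 + (-3.8)^2 + (0.6)^2) = 4.88


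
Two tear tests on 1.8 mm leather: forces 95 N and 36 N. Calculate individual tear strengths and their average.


Tear 1 = 52.8 N/mm
Tear 2 = 20.0 N/mm
Average = 36.4 N/mm


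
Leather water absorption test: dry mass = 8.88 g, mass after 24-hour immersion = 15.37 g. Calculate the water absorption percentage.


73.1%


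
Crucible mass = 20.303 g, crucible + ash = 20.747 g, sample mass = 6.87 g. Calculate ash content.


Ash mass = 20.747 - 20.303 = 0.444 g
Ash% = 0.444 / 6.87 x 100 = 6.46%


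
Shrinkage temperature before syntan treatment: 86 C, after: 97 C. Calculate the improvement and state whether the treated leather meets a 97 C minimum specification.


Improvement = 11 C
Meets 97 C spec: Yes

Improvement = 97 - 86 = 11 C
Spec check: 97 C >= 97 C? Yes


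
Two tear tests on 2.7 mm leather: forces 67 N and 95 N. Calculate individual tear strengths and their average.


Tear 1 = 24.8 N/mm
Tear 2 = 35.2 N/mm
Average = 30.0 N/mm


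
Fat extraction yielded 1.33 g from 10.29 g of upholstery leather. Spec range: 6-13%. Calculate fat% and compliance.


Fat% = 1.33 / 10.29 x 100 = 12.9%
Spec range: 6-13%
Compliant: Yes


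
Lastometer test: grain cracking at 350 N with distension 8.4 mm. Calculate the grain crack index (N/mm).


Grain crack index = force / distension
Index = 350 / 8.4 = 41.7 N/mm


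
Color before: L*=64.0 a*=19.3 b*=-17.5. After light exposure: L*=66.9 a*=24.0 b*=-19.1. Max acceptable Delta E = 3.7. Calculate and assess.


Delta E = 5.75
Passes: No

dL = 2.9, da = 4.7, db = -1.6
dE = sqrt((2.9)^2 + (4.7)^2 + (-1.6)^2) = 5.75
Max = 3.7
Passes: No


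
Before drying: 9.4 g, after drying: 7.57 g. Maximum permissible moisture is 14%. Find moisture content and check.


MC = (9.4 - 7.57) / 9.4 x 100 = 19.5%
Maximum: 14%
Acceptable: No


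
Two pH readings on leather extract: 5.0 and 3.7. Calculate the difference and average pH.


Difference = |5.0 - 3.7| = 1.3
Average = (5.0 + 3.7) / 2 = 4.35


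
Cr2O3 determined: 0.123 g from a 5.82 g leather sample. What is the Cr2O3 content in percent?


Cr2O3% = 0.123 / 5.82 x 100
Cr2O3% = 2.11%


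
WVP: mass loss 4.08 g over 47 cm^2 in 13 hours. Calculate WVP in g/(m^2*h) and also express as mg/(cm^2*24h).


WVP = 66.78 g/(m^2*h)
Daily rate = 160.26 mg/(cm^2*24h)

WVP = 4.08 / (47 x 13) x 10000 = 66.78 g/(m^2*h)
Mass loss in mg = 4.08 x 1000 = 4080 mg
Per cm^2 per 24h in mg: 4080 x 24 / (47 x 13) = 97920 / 611 = 160.26 mg/(cm^2*24h)


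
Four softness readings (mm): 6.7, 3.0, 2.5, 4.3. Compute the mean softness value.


4.13 mm

Sum = 6.7 + 3.0 + 2.5 + 4.3
Mean = 16.5 / 4 = 4.13 mm
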